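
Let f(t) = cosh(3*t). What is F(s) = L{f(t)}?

L{cosh(3t)} = s/(s^2 - 9).

F(s) = s/(s^2 - 9)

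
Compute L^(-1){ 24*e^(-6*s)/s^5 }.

The factor e^(-6s) signals a time shift by c = 6 (second shifting theorem).
L{t^4} = 4!/s^5 = 24/s^5, so L^-1{24/s^5} = t^4.
Hence the inverse is u(t - 6) times that function evaluated at t - 6.

Heaviside(t - 6)*((t - 6)^4)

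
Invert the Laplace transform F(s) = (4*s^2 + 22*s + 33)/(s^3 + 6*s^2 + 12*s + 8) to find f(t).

f(t) = 5*t^2*exp(-2*t)/2 + 6*t*exp(-2*t) + 4*exp(-2*t)

Factor the denominator: s^3 + 6*s^2 + 12*s + 8 = (s + 2)^3.
Partial fraction decomposition gives [4/(s + 2)] + [6/(s + 2)^2] + [5/(s + 2)^3].
Invert each term: 4/(s + 2) ↔ 4e^(-2t); 6/(s + 2)^2 ↔ 6t·e^(-2t); 5/(s + 2)^3 ↔ (5/2)t^2·e^(-2t).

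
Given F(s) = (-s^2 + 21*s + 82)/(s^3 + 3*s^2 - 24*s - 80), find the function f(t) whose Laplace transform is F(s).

Factor the denominator: s^3 + 3*s^2 - 24*s - 80 = (s - 5)*(s + 4)^2.
Partial fraction decomposition gives [-3/(s + 4)] + [2/(s + 4)^2] + [2/(s - 5)].
Invert each term: -3/(s + 4) ↔ -3e^(-4t); 2/(s + 4)^2 ↔ 2t·e^(-4t); 2/(s - 5) ↔ 2e^(5t).

f(t) = 2*t*exp(-4*t) + 2*exp(5*t) - 3*exp(-4*t)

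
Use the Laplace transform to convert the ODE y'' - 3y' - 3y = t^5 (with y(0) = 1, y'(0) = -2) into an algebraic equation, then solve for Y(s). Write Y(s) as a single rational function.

Apply the Laplace transform to the equation.
The derivative rules (L{y''} = s^2 Y - s·y(0) - y'(0) and L{y'} = sY - y(0), with y(0) = 1, y'(0) = -2) turn the left side into (s^2 - 3*s - 3)Y - (s - 5).
The right side is L{t^5} = 120/s^6.
So (s^2 - 3*s - 3)Y = 120/s^6 + (s - 5).
Isolate Y and clear denominators.

Y(s) = (s^7 - 5*s^6 + 120)/(s^8 - 3*s^7 - 3*s^6)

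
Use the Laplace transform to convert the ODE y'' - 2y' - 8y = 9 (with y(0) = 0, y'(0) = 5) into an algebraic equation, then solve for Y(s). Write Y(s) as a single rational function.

Take the Laplace transform of both sides.
The derivative rules (L{y''} = s^2 Y - s·y(0) - y'(0) and L{y'} = sY - y(0), with y(0) = 0, y'(0) = 5) turn the left side into (s^2 - 2*s - 8)Y - (5).
The right side is L{9} = 9/s.
So (s^2 - 2*s - 8)Y = 9/s + (5).
Solve for Y(s) and write it as one ratio of polynomials.

Y(s) = (5*s + 9)/(s^3 - 2*s^2 - 8*s)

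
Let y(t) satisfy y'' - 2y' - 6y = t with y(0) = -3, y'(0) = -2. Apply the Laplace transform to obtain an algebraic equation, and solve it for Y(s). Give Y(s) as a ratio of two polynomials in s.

Laplace-transform each side.
With L{y''} = s^2 Y - s·y(0) - y'(0) and L{y'} = sY - y(0), with y(0) = -3, y'(0) = -2: the LHS transforms to (s^2 - 2*s - 6)Y - (-3*s + 4).
The right side is L{t} = s^(-2).
So (s^2 - 2*s - 6)Y = s^(-2) + (-3*s + 4).
Solve for Y(s) and write it as one ratio of polynomials.

Y(s) = (-3*s^3 + 4*s^2 + 1)/(s^4 - 2*s^3 - 6*s^2)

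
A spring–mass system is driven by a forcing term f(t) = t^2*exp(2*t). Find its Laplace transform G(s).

G(s) = 2/(s - 2)^3

L{e^(2t)} = 1/(s - 2).
Then apply L{t^2·g(t)} = (-1)^2 d^2/ds^2[H(s)] with H(s) = 1/(s - 2):
differentiating 2 times and applying the sign gives 2/(s - 2)^3.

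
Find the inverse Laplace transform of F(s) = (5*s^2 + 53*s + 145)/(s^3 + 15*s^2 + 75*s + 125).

5*t^2*exp(-5*t)/2 + 3*t*exp(-5*t) + 5*exp(-5*t)

Factor the denominator: s^3 + 15*s^2 + 75*s + 125 = (s + 5)^3.
Partial fraction decomposition gives [5/(s + 5)] + [3/(s + 5)^2] + [5/(s + 5)^3].
Invert each term: 5/(s + 5) ↔ 5e^(-5t); 3/(s + 5)^2 ↔ 3t·e^(-5t); 5/(s + 5)^3 ↔ (5/2)t^2·e^(-5t).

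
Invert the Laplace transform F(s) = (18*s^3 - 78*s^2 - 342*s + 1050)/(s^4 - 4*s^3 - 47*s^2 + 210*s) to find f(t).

f(t) = exp(6*t) + 6*exp(5*t) + 5 + 6*exp(-7*t)

Factor the denominator: s^4 - 4*s^3 - 47*s^2 + 210*s = s*(s - 6)*(s - 5)*(s + 7).
Partial fraction decomposition gives [6/(s - 5)] + [1/(s - 6)] + [5/s] + [6/(s + 7)].
Invert each term: 6/(s - 5) ↔ 6e^(5t); 1/(s - 6) ↔ e^(6t); 5/(s - 0) ↔ 5e^(0t); 6/(s + 7) ↔ 6e^(-7t).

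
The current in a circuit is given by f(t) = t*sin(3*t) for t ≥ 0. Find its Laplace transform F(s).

F(s) = 6*s/(s^2 + 9)^2

L{sin(3t)} = 3/(s^2 + 9).
Then apply L{t·g(t)} = -d/ds[G(s)] with G(s) = 3/(s^2 + 9):
differentiating 1 time and applying the sign gives 6*s/(s^2 + 9)^2.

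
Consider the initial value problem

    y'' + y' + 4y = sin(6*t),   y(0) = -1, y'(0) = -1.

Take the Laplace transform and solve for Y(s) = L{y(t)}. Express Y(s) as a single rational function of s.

Y(s) = (-s^3 - 2*s^2 - 36*s - 66)/(s^4 + s^3 + 40*s^2 + 36*s + 144)

Take the Laplace transform of both sides.
Using L{y''} = s^2 Y - s·y(0) - y'(0) and L{y'} = sY - y(0), with y(0) = -1, y'(0) = -1, the left side becomes (s^2 + s + 4)Y - (-s - 2).
The right side is L{sin(6*t)} = 6/(s^2 + 36).
So (s^2 + s + 4)Y = 6/(s^2 + 36) + (-s - 2).
Divide through and combine into a single rational function.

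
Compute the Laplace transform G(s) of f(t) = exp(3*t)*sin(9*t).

G(s) = 9/((s - 3)^2 + 81)

L{sin(9t)} = 9/(s^2 + 81).
By the first shifting theorem, multiplying by e^(3t) replaces s with s - 3.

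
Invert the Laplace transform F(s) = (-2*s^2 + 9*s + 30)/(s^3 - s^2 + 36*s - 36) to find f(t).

Factor the denominator: s^3 - s^2 + 36*s - 36 = (s - 1)*(s^2 + 36).
Partial fraction decomposition gives [1/(s - 1)] + [-3*s/(s^2 + 36)] + [6/(s^2 + 36)].
Invert each term: 1/(s - 1) ↔ e^(t); -3·s/(s^2 + 36) ↔ -3cos(6t); 1·6/(s^2 + 36) ↔ sin(6t).

f(t) = exp(t) + sin(6*t) - 3*cos(6*t)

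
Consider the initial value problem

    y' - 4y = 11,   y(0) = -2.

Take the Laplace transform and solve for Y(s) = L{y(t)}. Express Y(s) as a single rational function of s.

Y(s) = (-2*s + 11)/(s^2 - 4*s)

Apply the Laplace transform to the equation.
Using L{y'} = sY - y(0) = sY - (-2), the left side becomes (s - 4)Y - (-2).
The right side is L{11} = 11/s.
So (s - 4)Y = 11/s + (-2).
Solve for Y(s) and write it as one ratio of polynomials.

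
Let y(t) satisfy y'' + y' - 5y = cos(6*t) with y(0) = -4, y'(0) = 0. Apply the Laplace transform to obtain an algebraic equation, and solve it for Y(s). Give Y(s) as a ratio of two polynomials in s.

Y(s) = (-4*s^3 - 4*s^2 - 143*s - 144)/(s^4 + s^3 + 31*s^2 + 36*s - 180)

Apply the Laplace transform to the equation.
Using L{y''} = s^2 Y - s·y(0) - y'(0) and L{y'} = sY - y(0), with y(0) = -4, y'(0) = 0, the left side becomes (s^2 + s - 5)Y - (-4*s - 4).
The right side is L{cos(6*t)} = s/(s^2 + 36).
So (s^2 + s - 5)Y = s/(s^2 + 36) + (-4*s - 4).
Isolate Y and clear denominators.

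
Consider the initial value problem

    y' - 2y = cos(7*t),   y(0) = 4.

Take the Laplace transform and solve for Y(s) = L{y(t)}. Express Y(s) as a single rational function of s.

Apply the Laplace transform to the equation.
Using L{y'} = sY - y(0) = sY - 4, the left side becomes (s - 2)Y - (4).
The right side is L{cos(7*t)} = s/(s^2 + 49).
So (s - 2)Y = s/(s^2 + 49) + (4).
Isolate Y and clear denominators.

Y(s) = (4*s^2 + s + 196)/(s^3 - 2*s^2 + 49*s - 98)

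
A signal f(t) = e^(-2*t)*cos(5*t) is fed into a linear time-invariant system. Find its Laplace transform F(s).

L{cos(5t)} = s/(s^2 + 25).
By the first shifting theorem, multiplying by e^(-2t) replaces s with s + 2.

F(s) = (s + 2)/((s + 2)^2 + 25)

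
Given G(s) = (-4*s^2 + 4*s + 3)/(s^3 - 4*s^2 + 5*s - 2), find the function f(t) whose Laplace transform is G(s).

f(t) = -3*t*exp(t) - 5*exp(2*t) + exp(t)

Factor the denominator: s^3 - 4*s^2 + 5*s - 2 = (s - 2)*(s - 1)^2.
Partial fraction decomposition gives [1/(s - 1)] + [-3/(s - 1)^2] + [-5/(s - 2)].
Invert each term: 1/(s - 1) ↔ e^(t); -3/(s - 1)^2 ↔ -3t·e^(t); -5/(s - 2) ↔ -5e^(2t).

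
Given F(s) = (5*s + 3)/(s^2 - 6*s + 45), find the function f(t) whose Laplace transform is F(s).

Complete the square in the denominator: s^2 - 6*s + 45 = (s - 3)^2 + 6^2.
Split the numerator to match: 5*s + 3 = 5·(s - 3) + 3·6.
Invert each term: 5·(s - 3)/((s - 3)^2 + 36) ↔ 5e^(3t)cos(6t); 3·6/((s - 3)^2 + 36) ↔ 3e^(3t)sin(6t).

f(t) = 3*exp(3*t)*sin(6*t) + 5*exp(3*t)*cos(6*t)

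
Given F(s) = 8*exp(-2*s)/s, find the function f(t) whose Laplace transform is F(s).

f(t) = Heaviside(t - 2)*(8)

The factor e^(-2s) signals a time shift by c = 2 (second shifting theorem).
L{8} = 8/s, so L^-1{8/s} = 8.
Hence the inverse is u(t - 2) times that function evaluated at t - 2.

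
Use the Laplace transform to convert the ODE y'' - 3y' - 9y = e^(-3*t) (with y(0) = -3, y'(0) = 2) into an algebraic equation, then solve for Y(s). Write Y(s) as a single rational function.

Laplace-transform each side.
With L{y''} = s^2 Y - s·y(0) - y'(0) and L{y'} = sY - y(0), with y(0) = -3, y'(0) = 2: the LHS transforms to (s^2 - 3*s - 9)Y - (-3*s + 11).
The right side is L{e^(-3*t)} = 1/(s + 3).
So (s^2 - 3*s - 9)Y = 1/(s + 3) + (-3*s + 11).
Isolate Y and clear denominators.

Y(s) = (-3*s^2 + 2*s + 34)/(s^3 - 18*s - 27)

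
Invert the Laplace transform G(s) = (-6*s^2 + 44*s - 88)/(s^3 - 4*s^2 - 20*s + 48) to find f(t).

Factor the denominator: s^3 - 4*s^2 - 20*s + 48 = (s - 6)*(s - 2)*(s + 4).
Partial fraction decomposition gives [1/(s - 2)] + [-6/(s + 4)] + [-1/(s - 6)].
Invert each term: 1/(s - 2) ↔ e^(2t); -6/(s + 4) ↔ -6e^(-4t); -1/(s - 6) ↔ -e^(6t).

f(t) = -exp(6*t) + exp(2*t) - 6*exp(-4*t)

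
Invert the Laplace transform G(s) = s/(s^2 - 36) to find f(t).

Since L{cosh(6t)} = s/(s^2 - 36), the inverse is cosh(6*t).

f(t) = cosh(6*t)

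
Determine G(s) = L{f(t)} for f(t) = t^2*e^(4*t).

G(s) = 2/(s - 4)^3

L{e^(4t)} = 1/(s - 4).
Then apply L{t^2·g(t)} = (-1)^2 d^2/ds^2[H(s)] with H(s) = 1/(s - 4):
differentiating 2 times and applying the sign gives 2/(s - 4)^3.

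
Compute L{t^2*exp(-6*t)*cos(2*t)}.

L{cos(2t)} = s/(s^2 + 4).
Multiplying by e^(-6t) shifts s → s + 6, so L{exp(-6*t)*cos(2*t)} = (s + 6)/((s + 6)^2 + 4).
Then apply L{t^2·g(t)} = (-1)^2 d^2/ds^2[G(s)] with G(s) = (s + 6)/((s + 6)^2 + 4):
differentiating 2 times and applying the sign gives 2*(s + 6)*(s^2 + 12*s + 24)/(s^2 + 12*s + 40)^3.

2*(s + 6)*(s^2 + 12*s + 24)/(s^2 + 12*s + 40)^3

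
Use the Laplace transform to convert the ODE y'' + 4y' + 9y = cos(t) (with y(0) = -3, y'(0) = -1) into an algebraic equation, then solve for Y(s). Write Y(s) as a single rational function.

Y(s) = (-3*s^3 - 13*s^2 - 2*s - 13)/(s^4 + 4*s^3 + 10*s^2 + 4*s + 9)

Laplace-transform each side.
Using L{y''} = s^2 Y - s·y(0) - y'(0) and L{y'} = sY - y(0), with y(0) = -3, y'(0) = -1, the left side becomes (s^2 + 4*s + 9)Y - (-3*s - 13).
The right side is L{cos(t)} = s/(s^2 + 1).
So (s^2 + 4*s + 9)Y = s/(s^2 + 1) + (-3*s - 13).
Divide through and combine into a single rational function.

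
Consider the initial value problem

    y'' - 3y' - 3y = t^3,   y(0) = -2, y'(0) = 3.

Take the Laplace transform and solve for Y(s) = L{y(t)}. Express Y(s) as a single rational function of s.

Y(s) = (-2*s^5 + 9*s^4 + 6)/(s^6 - 3*s^5 - 3*s^4)

Take the Laplace transform of both sides.
The derivative rules (L{y''} = s^2 Y - s·y(0) - y'(0) and L{y'} = sY - y(0), with y(0) = -2, y'(0) = 3) turn the left side into (s^2 - 3*s - 3)Y - (-2*s + 9).
The right side is L{t^3} = 6/s^4.
So (s^2 - 3*s - 3)Y = 6/s^4 + (-2*s + 9).
Isolate Y and clear denominators.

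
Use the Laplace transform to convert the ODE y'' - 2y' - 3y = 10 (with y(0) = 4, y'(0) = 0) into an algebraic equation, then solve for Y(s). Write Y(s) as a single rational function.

Y(s) = (4*s^2 - 8*s + 10)/(s^3 - 2*s^2 - 3*s)

Laplace-transform each side.
Using L{y''} = s^2 Y - s·y(0) - y'(0) and L{y'} = sY - y(0), with y(0) = 4, y'(0) = 0, the left side becomes (s^2 - 2*s - 3)Y - (4*s - 8).
The right side is L{10} = 10/s.
So (s^2 - 2*s - 3)Y = 10/s + (4*s - 8).
Isolate Y and clear denominators.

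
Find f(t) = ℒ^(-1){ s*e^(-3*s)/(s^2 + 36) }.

The factor e^(-3s) signals a time shift by c = 3 (second shifting theorem).
L{cos(6t)} = s/(s^2 + 36), so L^-1{s/(s^2 + 36)} = cos(6*t).
Hence the inverse is u(t - 3) times that function evaluated at t - 3.

f(t) = Heaviside(t - 3)*(cos(6*t - 18))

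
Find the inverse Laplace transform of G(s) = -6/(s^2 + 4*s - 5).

-2*exp(-2*t)*sinh(3*t)

Rewrite the denominator: s^2 + 4*s - 5 = (s + 2)^2 - 9.
The form in (s + 2) signals a first-shifting-theorem factor e^(-2t).
Since L{sinh(3t)} = 3/(s^2 - 9), the inverse is e^(-2*t)*sinh(3*t), scaled by -2.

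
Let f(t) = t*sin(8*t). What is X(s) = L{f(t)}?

X(s) = 16*s/(s^2 + 64)^2

L{sin(8t)} = 8/(s^2 + 64).
Then apply L{t·g(t)} = -d/ds[G(s)] with G(s) = 8/(s^2 + 64):
differentiating 1 time and applying the sign gives 16*s/(s^2 + 64)^2.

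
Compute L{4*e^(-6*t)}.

L{4} = 4/s.
By the first shifting theorem, multiplying by e^(-6t) replaces s with s + 6.

4/(s + 6)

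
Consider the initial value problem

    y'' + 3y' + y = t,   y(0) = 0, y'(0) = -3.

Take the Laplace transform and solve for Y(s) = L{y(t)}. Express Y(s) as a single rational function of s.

Take the Laplace transform of both sides.
With L{y''} = s^2 Y - s·y(0) - y'(0) and L{y'} = sY - y(0), with y(0) = 0, y'(0) = -3: the LHS transforms to (s^2 + 3*s + 1)Y - (-3).
The right side is L{t} = s^(-2).
So (s^2 + 3*s + 1)Y = s^(-2) + (-3).
Divide through and combine into a single rational function.

Y(s) = (-3*s^2 + 1)/(s^4 + 3*s^3 + s^2)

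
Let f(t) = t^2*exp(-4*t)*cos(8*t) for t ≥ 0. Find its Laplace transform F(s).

F(s) = 2*(s + 4)*(s^2 + 8*s - 176)/(s^2 + 8*s + 80)^3

L{cos(8t)} = s/(s^2 + 64).
Multiplying by e^(-4t) shifts s → s + 4, so L{exp(-4*t)*cos(8*t)} = (s + 4)/((s + 4)^2 + 64).
Then apply L{t^2·g(t)} = (-1)^2 d^2/ds^2[G(s)] with G(s) = (s + 4)/((s + 4)^2 + 64):
differentiating 2 times and applying the sign gives 2*(s + 4)*(s^2 + 8*s - 176)/(s^2 + 8*s + 80)^3.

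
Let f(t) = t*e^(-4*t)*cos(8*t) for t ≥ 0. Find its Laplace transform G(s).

L{cos(8t)} = s/(s^2 + 64).
Multiplying by e^(-4t) shifts s → s + 4, so L{e^(-4*t)*cos(8*t)} = (s + 4)/((s + 4)^2 + 64).
Then apply L{t·g(t)} = -d/ds[H(s)] with H(s) = (s + 4)/((s + 4)^2 + 64):
differentiating 1 time and applying the sign gives (s - 4)*(s + 12)/(s^2 + 8*s + 80)^2.

G(s) = (s - 4)*(s + 12)/(s^2 + 8*s + 80)^2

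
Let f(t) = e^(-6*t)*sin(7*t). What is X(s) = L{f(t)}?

L{sin(7t)} = 7/(s^2 + 49).
By the first shifting theorem, multiplying by e^(-6t) replaces s with s + 6.

X(s) = 7/((s + 6)^2 + 49)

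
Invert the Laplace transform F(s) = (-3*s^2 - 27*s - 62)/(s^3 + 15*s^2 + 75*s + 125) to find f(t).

f(t) = -t^2*exp(-5*t) + 3*t*exp(-5*t) - 3*exp(-5*t)

Factor the denominator: s^3 + 15*s^2 + 75*s + 125 = (s + 5)^3.
Partial fraction decomposition gives [-3/(s + 5)] + [3/(s + 5)^2] + [-2/(s + 5)^3].
Invert each term: -3/(s + 5) ↔ -3e^(-5t); 3/(s + 5)^2 ↔ 3t·e^(-5t); -2/(s + 5)^3 ↔ (-1)t^2·e^(-5t).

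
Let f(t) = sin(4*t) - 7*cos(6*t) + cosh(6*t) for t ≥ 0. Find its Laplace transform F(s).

F(s) = -7*s/(s^2 + 36) + s/(s^2 - 36) + 4/(s^2 + 16)

The transform is linear, so treat each term independently.
L{sin(4t)} = 4/(s^2 + 16); (-7)·[L{cos(6t)} = s/(s^2 + 36)]; L{cosh(6t)} = s/(s^2 - 36).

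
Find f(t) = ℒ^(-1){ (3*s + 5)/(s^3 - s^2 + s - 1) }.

f(t) = 4*exp(t) - sin(t) - 4*cos(t)

Factor the denominator: s^3 - s^2 + s - 1 = (s - 1)*(s^2 + 1).
Partial fraction decomposition gives [4/(s - 1)] + [-4*s/(s^2 + 1)] + [-1/(s^2 + 1)].
Invert each term: 4/(s - 1) ↔ 4e^(t); -4·s/(s^2 + 1) ↔ -4cos(t); -1·1/(s^2 + 1) ↔ -sin(t).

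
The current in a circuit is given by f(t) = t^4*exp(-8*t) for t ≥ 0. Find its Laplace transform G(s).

L{t^4} = 4!/s^5 = 24/s^5.
By the first shifting theorem, multiplying by e^(-8t) replaces s with s + 8.

G(s) = 24/(s + 8)^5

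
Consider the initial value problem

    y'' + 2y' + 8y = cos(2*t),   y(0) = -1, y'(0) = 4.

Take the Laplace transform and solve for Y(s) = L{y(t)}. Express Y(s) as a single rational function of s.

Laplace-transform each side.
The derivative rules (L{y''} = s^2 Y - s·y(0) - y'(0) and L{y'} = sY - y(0), with y(0) = -1, y'(0) = 4) turn the left side into (s^2 + 2*s + 8)Y - (-s + 2).
The right side is L{cos(2*t)} = s/(s^2 + 4).
So (s^2 + 2*s + 8)Y = s/(s^2 + 4) + (-s + 2).
Isolate Y and clear denominators.

Y(s) = (-s^3 + 2*s^2 - 3*s + 8)/(s^4 + 2*s^3 + 12*s^2 + 8*s + 32)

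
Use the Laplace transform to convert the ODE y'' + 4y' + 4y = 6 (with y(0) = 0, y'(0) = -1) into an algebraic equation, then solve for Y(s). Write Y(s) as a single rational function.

Apply the Laplace transform to the equation.
With L{y''} = s^2 Y - s·y(0) - y'(0) and L{y'} = sY - y(0), with y(0) = 0, y'(0) = -1: the LHS transforms to (s^2 + 4*s + 4)Y - (-1).
The right side is L{6} = 6/s.
So (s^2 + 4*s + 4)Y = 6/s + (-1).
Divide through and combine into a single rational function.

Y(s) = (-s + 6)/(s^3 + 4*s^2 + 4*s)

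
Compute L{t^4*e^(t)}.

L{t^4} = 4!/s^5 = 24/s^5.
By the first shifting theorem, multiplying by e^(t) replaces s with s - 1.

24/(s - 1)^5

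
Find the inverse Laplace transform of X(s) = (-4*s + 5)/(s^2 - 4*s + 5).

-3*exp(2*t)*sin(t) - 4*exp(2*t)*cos(t)

Complete the square in the denominator: s^2 - 4*s + 5 = (s - 2)^2 + 1^2.
Split the numerator to match: -4*s + 5 = -4·(s - 2) - 3·1.
Invert each term: -4·(s - 2)/((s - 2)^2 + 1) ↔ -4e^(2t)cos(t); -3·1/((s - 2)^2 + 1) ↔ -3e^(2t)sin(t).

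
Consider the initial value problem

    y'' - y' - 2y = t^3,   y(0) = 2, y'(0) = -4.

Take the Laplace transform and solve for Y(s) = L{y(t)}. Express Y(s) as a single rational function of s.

Laplace-transform each side.
With L{y''} = s^2 Y - s·y(0) - y'(0) and L{y'} = sY - y(0), with y(0) = 2, y'(0) = -4: the LHS transforms to (s^2 - s - 2)Y - (2*s - 6).
The right side is L{t^3} = 6/s^4.
So (s^2 - s - 2)Y = 6/s^4 + (2*s - 6).
Divide through and combine into a single rational function.

Y(s) = (2*s^5 - 6*s^4 + 6)/(s^6 - s^5 - 2*s^4)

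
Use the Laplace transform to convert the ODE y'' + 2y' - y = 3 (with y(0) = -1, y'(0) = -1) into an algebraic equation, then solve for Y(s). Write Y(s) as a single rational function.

Transform both sides with L{·}.
Using L{y''} = s^2 Y - s·y(0) - y'(0) and L{y'} = sY - y(0), with y(0) = -1, y'(0) = -1, the left side becomes (s^2 + 2*s - 1)Y - (-s - 3).
The right side is L{3} = 3/s.
So (s^2 + 2*s - 1)Y = 3/s + (-s - 3).
Divide through and combine into a single rational function.

Y(s) = (-s^2 - 3*s + 3)/(s^3 + 2*s^2 - s)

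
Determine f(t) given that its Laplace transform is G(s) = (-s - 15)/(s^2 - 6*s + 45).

Complete the square in the denominator: s^2 - 6*s + 45 = (s - 3)^2 + 6^2.
Split the numerator to match: -s - 15 = -1·(s - 3) - 3·6.
Invert each term: -1·(s - 3)/((s - 3)^2 + 36) ↔ -e^(3t)cos(6t); -3·6/((s - 3)^2 + 36) ↔ -3e^(3t)sin(6t).

f(t) = -3*exp(3*t)*sin(6*t) - exp(3*t)*cos(6*t)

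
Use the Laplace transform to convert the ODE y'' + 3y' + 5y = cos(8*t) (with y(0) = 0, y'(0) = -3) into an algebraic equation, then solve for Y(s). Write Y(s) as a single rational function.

Laplace-transform each side.
With L{y''} = s^2 Y - s·y(0) - y'(0) and L{y'} = sY - y(0), with y(0) = 0, y'(0) = -3: the LHS transforms to (s^2 + 3*s + 5)Y - (-3).
The right side is L{cos(8*t)} = s/(s^2 + 64).
So (s^2 + 3*s + 5)Y = s/(s^2 + 64) + (-3).
Solve for Y(s) and write it as one ratio of polynomials.

Y(s) = (-3*s^2 + s - 192)/(s^4 + 3*s^3 + 69*s^2 + 192*s + 320)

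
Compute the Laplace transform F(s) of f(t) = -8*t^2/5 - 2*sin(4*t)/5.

By linearity of the Laplace transform, transform each term separately.
(-2/5)·[L{sin(4t)} = 4/(s^2 + 16)]; (-8/5)·[L{t^2} = 2!/s^3 = 2/s^3].

F(s) = -8/(5*(s^2 + 16)) - 16/(5*s^3)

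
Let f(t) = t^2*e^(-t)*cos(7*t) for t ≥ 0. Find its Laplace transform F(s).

F(s) = 2*(s + 1)*(s^2 + 2*s - 146)/(s^2 + 2*s + 50)^3

L{cos(7t)} = s/(s^2 + 49).
Multiplying by e^(-t) shifts s → s + 1, so L{e^(-t)*cos(7*t)} = (s + 1)/((s + 1)^2 + 49).
Then apply L{t^2·g(t)} = (-1)^2 d^2/ds^2[G(s)] with G(s) = (s + 1)/((s + 1)^2 + 49):
differentiating 2 times and applying the sign gives 2*(s + 1)*(s^2 + 2*s - 146)/(s^2 + 2*s + 50)^3.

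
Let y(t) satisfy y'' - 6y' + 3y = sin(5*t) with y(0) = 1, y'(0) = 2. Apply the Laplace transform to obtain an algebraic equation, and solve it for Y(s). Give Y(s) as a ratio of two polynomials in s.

Laplace-transform each side.
With L{y''} = s^2 Y - s·y(0) - y'(0) and L{y'} = sY - y(0), with y(0) = 1, y'(0) = 2: the LHS transforms to (s^2 - 6*s + 3)Y - (s - 4).
The right side is L{sin(5*t)} = 5/(s^2 + 25).
So (s^2 - 6*s + 3)Y = 5/(s^2 + 25) + (s - 4).
Isolate Y and clear denominators.

Y(s) = (s^3 - 4*s^2 + 25*s - 95)/(s^4 - 6*s^3 + 28*s^2 - 150*s + 75)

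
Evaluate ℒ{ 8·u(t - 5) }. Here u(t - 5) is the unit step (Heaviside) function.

By the second shifting theorem, L{u(t - c)·g(t - c)} = e^(-cs)·G(s) with c = 5 and G(s) = L{g(t)}.
L{8} = 8/s.

8*exp(-5*s)/s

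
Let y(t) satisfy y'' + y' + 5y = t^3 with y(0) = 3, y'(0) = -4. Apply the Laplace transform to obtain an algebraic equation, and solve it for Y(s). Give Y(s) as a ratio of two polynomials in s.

Y(s) = (3*s^5 - s^4 + 6)/(s^6 + s^5 + 5*s^4)

Transform both sides with L{·}.
The derivative rules (L{y''} = s^2 Y - s·y(0) - y'(0) and L{y'} = sY - y(0), with y(0) = 3, y'(0) = -4) turn the left side into (s^2 + s + 5)Y - (3*s - 1).
The right side is L{t^3} = 6/s^4.
So (s^2 + s + 5)Y = 6/s^4 + (3*s - 1).
Divide through and combine into a single rational function.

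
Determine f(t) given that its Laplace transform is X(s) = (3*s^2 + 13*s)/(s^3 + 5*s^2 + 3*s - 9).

Factor the denominator: s^3 + 5*s^2 + 3*s - 9 = (s - 1)*(s + 3)^2.
Partial fraction decomposition gives [2/(s + 3)] + [3/(s + 3)^2] + [1/(s - 1)].
Invert each term: 2/(s + 3) ↔ 2e^(-3t); 3/(s + 3)^2 ↔ 3t·e^(-3t); 1/(s - 1) ↔ e^(t).

f(t) = 3*t*exp(-3*t) + exp(t) + 2*exp(-3*t)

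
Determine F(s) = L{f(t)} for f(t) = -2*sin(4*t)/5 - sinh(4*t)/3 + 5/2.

By linearity of the Laplace transform, transform each term separately.
(-1/3)·[L{sinh(4t)} = 4/(s^2 - 16)]; L{5/2} = (5/2)/s; (-2/5)·[L{sin(4t)} = 4/(s^2 + 16)].

F(s) = -8/(5*(s^2 + 16)) - 4/(3*(s^2 - 16)) + 5/(2*s)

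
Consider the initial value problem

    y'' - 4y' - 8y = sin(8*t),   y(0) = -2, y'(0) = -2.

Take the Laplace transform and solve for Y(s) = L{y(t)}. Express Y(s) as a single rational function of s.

Y(s) = (-2*s^3 + 6*s^2 - 128*s + 392)/(s^4 - 4*s^3 + 56*s^2 - 256*s - 512)

Transform both sides with L{·}.
The derivative rules (L{y''} = s^2 Y - s·y(0) - y'(0) and L{y'} = sY - y(0), with y(0) = -2, y'(0) = -2) turn the left side into (s^2 - 4*s - 8)Y - (-2*s + 6).
The right side is L{sin(8*t)} = 8/(s^2 + 64).
So (s^2 - 4*s - 8)Y = 8/(s^2 + 64) + (-2*s + 6).
Solve for Y(s) and write it as one ratio of polynomials.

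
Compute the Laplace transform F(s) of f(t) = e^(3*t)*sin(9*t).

F(s) = 9/((s - 3)^2 + 81)

L{sin(9t)} = 9/(s^2 + 81).
By the first shifting theorem, multiplying by e^(3t) replaces s with s - 3.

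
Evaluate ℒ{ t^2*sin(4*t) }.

8*(3*s^2 - 16)/(s^2 + 16)^3

L{sin(4t)} = 4/(s^2 + 16).
Then apply L{t^2·g(t)} = (-1)^2 d^2/ds^2[G(s)] with G(s) = 4/(s^2 + 16):
differentiating 2 times and applying the sign gives 8*(3*s^2 - 16)/(s^2 + 16)^3.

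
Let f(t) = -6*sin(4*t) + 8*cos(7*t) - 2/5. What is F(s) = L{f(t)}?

Apply the Laplace transform termwise.
(8)·[L{cos(7t)} = s/(s^2 + 49)]; L{-2/5} = (-2/5)/s; (-6)·[L{sin(4t)} = 4/(s^2 + 16)].

F(s) = 8*s/(s^2 + 49) - 24/(s^2 + 16) - 2/(5*s)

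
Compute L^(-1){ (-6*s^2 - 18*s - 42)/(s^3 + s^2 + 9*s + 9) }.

Factor the denominator: s^3 + s^2 + 9*s + 9 = (s + 1)*(s^2 + 9).
Partial fraction decomposition gives [-3/(s + 1)] + [-3*s/(s^2 + 9)] + [-15/(s^2 + 9)].
Invert each term: -3/(s + 1) ↔ -3e^(-t); -3·s/(s^2 + 9) ↔ -3cos(3t); -5·3/(s^2 + 9) ↔ -5sin(3t).

-5*sin(3*t) - 3*cos(3*t) - 3*exp(-t)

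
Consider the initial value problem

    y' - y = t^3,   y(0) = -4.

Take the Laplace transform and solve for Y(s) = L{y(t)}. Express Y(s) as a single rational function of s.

Y(s) = (-4*s^4 + 6)/(s^5 - s^4)

Take the Laplace transform of both sides.
The derivative rules (L{y'} = sY - y(0) = sY - (-4)) turn the left side into (s - 1)Y - (-4).
The right side is L{t^3} = 6/s^4.
So (s - 1)Y = 6/s^4 + (-4).
Divide through and combine into a single rational function.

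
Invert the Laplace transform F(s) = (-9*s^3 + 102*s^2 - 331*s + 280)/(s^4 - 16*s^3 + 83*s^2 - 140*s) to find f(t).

f(t) = -3*exp(7*t) - 5*exp(5*t) + exp(4*t) - 2

Factor the denominator: s^4 - 16*s^3 + 83*s^2 - 140*s = s*(s - 7)*(s - 5)*(s - 4).
Partial fraction decomposition gives [1/(s - 4)] + [-3/(s - 7)] + [-2/s] + [-5/(s - 5)].
Invert each term: 1/(s - 4) ↔ e^(4t); -3/(s - 7) ↔ -3e^(7t); -2/(s - 0) ↔ -2e^(0t); -5/(s - 5) ↔ -5e^(5t).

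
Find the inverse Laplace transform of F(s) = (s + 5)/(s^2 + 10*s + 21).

exp(-5*t)*cosh(2*t)

Rewrite the denominator: s^2 + 10*s + 21 = (s + 5)^2 - 4.
The form in (s + 5) signals a first-shifting-theorem factor e^(-5t).
Since L{cosh(2t)} = s/(s^2 - 4), the inverse is exp(-5*t)*cosh(2*t).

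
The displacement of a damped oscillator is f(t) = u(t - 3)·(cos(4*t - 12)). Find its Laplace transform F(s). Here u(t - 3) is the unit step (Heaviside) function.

By the second shifting theorem, L{u(t - c)·g(t - c)} = e^(-cs)·G(s) with c = 3 and G(s) = L{g(t)}.
L{cos(4t)} = s/(s^2 + 16).

F(s) = s*exp(-3*s)/(s^2 + 16)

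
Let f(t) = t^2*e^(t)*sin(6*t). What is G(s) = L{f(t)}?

L{sin(6t)} = 6/(s^2 + 36).
Multiplying by e^(t) shifts s → s - 1, so L{e^(t)*sin(6*t)} = 6/((s - 1)^2 + 36).
Then apply L{t^2·g(t)} = (-1)^2 d^2/ds^2[H(s)] with H(s) = 6/((s - 1)^2 + 36):
differentiating 2 times and applying the sign gives 36*(s^2 - 2*s - 11)/(s^2 - 2*s + 37)^3.

G(s) = 36*(s^2 - 2*s - 11)/(s^2 - 2*s + 37)^3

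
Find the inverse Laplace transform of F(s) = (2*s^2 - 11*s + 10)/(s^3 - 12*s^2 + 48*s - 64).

-t^2*exp(4*t) + 5*t*exp(4*t) + 2*exp(4*t)

Factor the denominator: s^3 - 12*s^2 + 48*s - 64 = (s - 4)^3.
Partial fraction decomposition gives [2/(s - 4)] + [5/(s - 4)^2] + [-2/(s - 4)^3].
Invert each term: 2/(s - 4) ↔ 2e^(4t); 5/(s - 4)^2 ↔ 5t·e^(4t); -2/(s - 4)^3 ↔ (-1)t^2·e^(4t).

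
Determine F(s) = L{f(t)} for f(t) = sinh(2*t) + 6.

By linearity of the Laplace transform, transform each term separately.
L{6} = 6/s; L{sinh(2t)} = 2/(s^2 - 4).

F(s) = 2/(s^2 - 4) + 6/s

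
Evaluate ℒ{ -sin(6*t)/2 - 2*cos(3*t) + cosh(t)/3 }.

-2*s/(s^2 + 9) + s/(3*(s^2 - 1)) - 3/(s^2 + 36)

Apply the Laplace transform termwise.
(1/3)·[L{cosh(t)} = s/(s^2 - 1)]; (-2)·[L{cos(3t)} = s/(s^2 + 9)]; (-1/2)·[L{sin(6t)} = 6/(s^2 + 36)].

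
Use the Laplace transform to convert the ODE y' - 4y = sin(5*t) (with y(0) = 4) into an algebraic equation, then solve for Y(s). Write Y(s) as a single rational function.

Y(s) = (4*s^2 + 105)/(s^3 - 4*s^2 + 25*s - 100)

Laplace-transform each side.
With L{y'} = sY - y(0) = sY - 4: the LHS transforms to (s - 4)Y - (4).
The right side is L{sin(5*t)} = 5/(s^2 + 25).
So (s - 4)Y = 5/(s^2 + 25) + (4).
Solve for Y(s) and write it as one ratio of polynomials.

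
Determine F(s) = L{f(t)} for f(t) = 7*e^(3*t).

F(s) = 7/(s - 3)

L{7} = 7/s.
By the first shifting theorem, multiplying by e^(3t) replaces s with s - 3.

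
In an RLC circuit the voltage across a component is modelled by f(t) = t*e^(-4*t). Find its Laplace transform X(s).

X(s) = (s + 4)^(-2)

L{e^(-4t)} = 1/(s + 4).
Then apply L{t·g(t)} = -d/ds[G(s)] with G(s) = 1/(s + 4):
differentiating 1 time and applying the sign gives (s + 4)^(-2).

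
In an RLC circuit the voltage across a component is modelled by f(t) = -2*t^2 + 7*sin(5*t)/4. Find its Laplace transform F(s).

Apply the Laplace transform termwise.
(-2)·[L{t^2} = 2!/s^3 = 2/s^3]; (7/4)·[L{sin(5t)} = 5/(s^2 + 25)].

F(s) = 35/(4*(s^2 + 25)) - 4/s^3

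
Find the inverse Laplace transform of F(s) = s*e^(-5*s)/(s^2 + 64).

The factor e^(-5s) signals a time shift by c = 5 (second shifting theorem).
L{cos(8t)} = s/(s^2 + 64), so L^-1{s/(s^2 + 64)} = cos(8*t).
Hence the inverse is u(t - 5) times that function evaluated at t - 5.

Heaviside(t - 5)*(cos(8*t - 40))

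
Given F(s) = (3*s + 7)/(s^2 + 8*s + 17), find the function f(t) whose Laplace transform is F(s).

f(t) = -5*exp(-4*t)*sin(t) + 3*exp(-4*t)*cos(t)

Complete the square in the denominator: s^2 + 8*s + 17 = (s + 4)^2 + 1^2.
Split the numerator to match: 3*s + 7 = 3·(s + 4) - 5·1.
Invert each term: 3·(s + 4)/((s + 4)^2 + 1) ↔ 3e^(-4t)cos(t); -5·1/((s + 4)^2 + 1) ↔ -5e^(-4t)sin(t).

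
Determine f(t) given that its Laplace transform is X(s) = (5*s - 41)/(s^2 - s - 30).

f(t) = -exp(6*t) + 6*exp(-5*t)

Factor the denominator: s^2 - s - 30 = (s - 6)*(s + 5).
Partial fraction decomposition gives [6/(s + 5)] + [-1/(s - 6)].
Invert each term: 6/(s + 5) ↔ 6e^(-5t); -1/(s - 6) ↔ -e^(6t).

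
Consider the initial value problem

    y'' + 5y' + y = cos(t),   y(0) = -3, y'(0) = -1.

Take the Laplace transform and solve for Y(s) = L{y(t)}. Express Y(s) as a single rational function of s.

Apply the Laplace transform to the equation.
The derivative rules (L{y''} = s^2 Y - s·y(0) - y'(0) and L{y'} = sY - y(0), with y(0) = -3, y'(0) = -1) turn the left side into (s^2 + 5*s + 1)Y - (-3*s - 16).
The right side is L{cos(t)} = s/(s^2 + 1).
So (s^2 + 5*s + 1)Y = s/(s^2 + 1) + (-3*s - 16).
Isolate Y and clear denominators.

Y(s) = (-3*s^3 - 16*s^2 - 2*s - 16)/(s^4 + 5*s^3 + 2*s^2 + 5*s + 1)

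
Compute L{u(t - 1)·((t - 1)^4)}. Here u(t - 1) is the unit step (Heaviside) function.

By the second shifting theorem, L{u(t - c)·g(t - c)} = e^(-cs)·G(s) with c = 1 and G(s) = L{g(t)}.
L{t^4} = 4!/s^5 = 24/s^5.

24*exp(-s)/s^5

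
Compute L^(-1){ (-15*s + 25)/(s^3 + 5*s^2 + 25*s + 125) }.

Factor the denominator: s^3 + 5*s^2 + 25*s + 125 = (s + 5)*(s^2 + 25).
Partial fraction decomposition gives [2/(s + 5)] + [-2*s/(s^2 + 25)] + [-5/(s^2 + 25)].
Invert each term: 2/(s + 5) ↔ 2e^(-5t); -2·s/(s^2 + 25) ↔ -2cos(5t); -1·5/(s^2 + 25) ↔ -sin(5t).

-sin(5*t) - 2*cos(5*t) + 2*exp(-5*t)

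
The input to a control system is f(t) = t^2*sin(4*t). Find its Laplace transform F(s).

F(s) = 8*(3*s^2 - 16)/(s^2 + 16)^3

L{sin(4t)} = 4/(s^2 + 16).
Then apply L{t^2·g(t)} = (-1)^2 d^2/ds^2[G(s)] with G(s) = 4/(s^2 + 16):
differentiating 2 times and applying the sign gives 8*(3*s^2 - 16)/(s^2 + 16)^3.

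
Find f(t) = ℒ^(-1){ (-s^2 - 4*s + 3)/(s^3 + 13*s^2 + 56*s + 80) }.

Factor the denominator: s^3 + 13*s^2 + 56*s + 80 = (s + 4)^2*(s + 5).
Partial fraction decomposition gives [1/(s + 4)] + [3/(s + 4)^2] + [-2/(s + 5)].
Invert each term: 1/(s + 4) ↔ e^(-4t); 3/(s + 4)^2 ↔ 3t·e^(-4t); -2/(s + 5) ↔ -2e^(-5t).

f(t) = 3*t*exp(-4*t) + exp(-4*t) - 2*exp(-5*t)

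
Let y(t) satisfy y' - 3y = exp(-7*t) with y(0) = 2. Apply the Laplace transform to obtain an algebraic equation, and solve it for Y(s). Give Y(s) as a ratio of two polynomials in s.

Y(s) = (2*s + 15)/(s^2 + 4*s - 21)

Laplace-transform each side.
The derivative rules (L{y'} = sY - y(0) = sY - 2) turn the left side into (s - 3)Y - (2).
The right side is L{exp(-7*t)} = 1/(s + 7).
So (s - 3)Y = 1/(s + 7) + (2).
Isolate Y and clear denominators.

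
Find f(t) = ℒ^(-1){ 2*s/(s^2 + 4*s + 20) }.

f(t) = -exp(-2*t)*sin(4*t) + 2*exp(-2*t)*cos(4*t)

Complete the square in the denominator: s^2 + 4*s + 20 = (s + 2)^2 + 4^2.
Split the numerator to match: 2*s = 2·(s + 2) - 1·4.
Invert each term: 2·(s + 2)/((s + 2)^2 + 16) ↔ 2e^(-2t)cos(4t); -1·4/((s + 2)^2 + 16) ↔ -e^(-2t)sin(4t).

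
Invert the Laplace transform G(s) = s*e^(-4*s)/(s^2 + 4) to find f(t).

The factor e^(-4s) signals a time shift by c = 4 (second shifting theorem).
L{cos(2t)} = s/(s^2 + 4), so L^-1{s/(s^2 + 4)} = cos(2*t).
Hence the inverse is u(t - 4) times that function evaluated at t - 4.

f(t) = Heaviside(t - 4)*(cos(2*t - 8))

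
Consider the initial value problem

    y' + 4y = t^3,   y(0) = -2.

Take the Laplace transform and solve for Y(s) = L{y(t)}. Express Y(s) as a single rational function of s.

Apply the Laplace transform to the equation.
The derivative rules (L{y'} = sY - y(0) = sY - (-2)) turn the left side into (s + 4)Y - (-2).
The right side is L{t^3} = 6/s^4.
So (s + 4)Y = 6/s^4 + (-2).
Solve for Y(s) and write it as one ratio of polynomials.

Y(s) = (-2*s^4 + 6)/(s^5 + 4*s^4)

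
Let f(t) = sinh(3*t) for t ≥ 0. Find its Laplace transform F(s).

F(s) = 3/(s^2 - 9)

L{sinh(3t)} = 3/(s^2 - 9).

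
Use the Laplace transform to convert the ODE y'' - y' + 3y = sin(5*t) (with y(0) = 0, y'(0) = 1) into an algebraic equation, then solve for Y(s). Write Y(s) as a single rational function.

Apply the Laplace transform to the equation.
The derivative rules (L{y''} = s^2 Y - s·y(0) - y'(0) and L{y'} = sY - y(0), with y(0) = 0, y'(0) = 1) turn the left side into (s^2 - s + 3)Y - (1).
The right side is L{sin(5*t)} = 5/(s^2 + 25).
So (s^2 - s + 3)Y = 5/(s^2 + 25) + (1).
Divide through and combine into a single rational function.

Y(s) = (s^2 + 30)/(s^4 - s^3 + 28*s^2 - 25*s + 75)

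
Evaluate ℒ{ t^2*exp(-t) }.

2/(s + 1)^3

L{e^(-t)} = 1/(s + 1).
Then apply L{t^2·g(t)} = (-1)^2 d^2/ds^2[G(s)] with G(s) = 1/(s + 1):
differentiating 2 times and applying the sign gives 2/(s + 1)^3.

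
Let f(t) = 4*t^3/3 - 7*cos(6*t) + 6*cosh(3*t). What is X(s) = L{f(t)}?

Apply the Laplace transform termwise.
(4/3)·[L{t^3} = 3!/s^4 = 6/s^4]; (-7)·[L{cos(6t)} = s/(s^2 + 36)]; (6)·[L{cosh(3t)} = s/(s^2 - 9)].

X(s) = -7*s/(s^2 + 36) + 6*s/(s^2 - 9) + 8/s^4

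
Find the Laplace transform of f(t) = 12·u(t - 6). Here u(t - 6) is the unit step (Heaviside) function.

12*exp(-6*s)/s

By the second shifting theorem, L{u(t - c)·g(t - c)} = e^(-cs)·G(s) with c = 6 and G(s) = L{g(t)}.
L{12} = 12/s.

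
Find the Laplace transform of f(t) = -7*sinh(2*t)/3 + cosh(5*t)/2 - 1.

Apply the Laplace transform termwise.
(1/2)·[L{cosh(5t)} = s/(s^2 - 25)]; (-7/3)·[L{sinh(2t)} = 2/(s^2 - 4)]; L{-1} = -1/s.

s/(2*(s^2 - 25)) - 14/(3*(s^2 - 4)) - 1/s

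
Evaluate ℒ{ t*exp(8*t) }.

(s - 8)^(-2)

L{e^(8t)} = 1/(s - 8).
Then apply L{t·g(t)} = -d/ds[G(s)] with G(s) = 1/(s - 8):
differentiating 1 time and applying the sign gives (s - 8)^(-2).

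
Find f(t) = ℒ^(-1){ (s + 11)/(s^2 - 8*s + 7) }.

Factor the denominator: s^2 - 8*s + 7 = (s - 7)*(s - 1).
Partial fraction decomposition gives [-2/(s - 1)] + [3/(s - 7)].
Invert each term: -2/(s - 1) ↔ -2e^(t); 3/(s - 7) ↔ 3e^(7t).

f(t) = 3*exp(7*t) - 2*exp(t)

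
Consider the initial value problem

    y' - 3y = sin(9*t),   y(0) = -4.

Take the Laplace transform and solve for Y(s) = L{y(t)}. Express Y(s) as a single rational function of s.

Y(s) = (-4*s^2 - 315)/(s^3 - 3*s^2 + 81*s - 243)

Laplace-transform each side.
With L{y'} = sY - y(0) = sY - (-4): the LHS transforms to (s - 3)Y - (-4).
The right side is L{sin(9*t)} = 9/(s^2 + 81).
So (s - 3)Y = 9/(s^2 + 81) + (-4).
Divide through and combine into a single rational function.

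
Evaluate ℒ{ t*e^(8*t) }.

L{e^(8t)} = 1/(s - 8).
Then apply L{t·g(t)} = -d/ds[G(s)] with G(s) = 1/(s - 8):
differentiating 1 time and applying the sign gives (s - 8)^(-2).

(s - 8)^(-2)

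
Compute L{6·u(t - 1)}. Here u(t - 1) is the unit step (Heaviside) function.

6*exp(-s)/s

By the second shifting theorem, L{u(t - c)·g(t - c)} = e^(-cs)·H(s) with c = 1 and H(s) = L{g(t)}.
L{6} = 6/s.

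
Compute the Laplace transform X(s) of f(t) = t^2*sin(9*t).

X(s) = 54*(s^2 - 27)/(s^2 + 81)^3

L{sin(9t)} = 9/(s^2 + 81).
Then apply L{t^2·g(t)} = (-1)^2 d^2/ds^2[G(s)] with G(s) = 9/(s^2 + 81):
differentiating 2 times and applying the sign gives 54*(s^2 - 27)/(s^2 + 81)^3.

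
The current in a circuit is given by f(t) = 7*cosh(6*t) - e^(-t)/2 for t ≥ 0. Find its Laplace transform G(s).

Apply the Laplace transform termwise.
(-1/2)·[L{e^(-t)} = 1/(s + 1)]; (7)·[L{cosh(6t)} = s/(s^2 - 36)].

G(s) = 7*s/(s^2 - 36) - 1/(2*(s + 1))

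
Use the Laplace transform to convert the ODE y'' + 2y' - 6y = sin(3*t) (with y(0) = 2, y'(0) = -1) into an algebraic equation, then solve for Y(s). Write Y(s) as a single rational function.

Laplace-transform each side.
The derivative rules (L{y''} = s^2 Y - s·y(0) - y'(0) and L{y'} = sY - y(0), with y(0) = 2, y'(0) = -1) turn the left side into (s^2 + 2*s - 6)Y - (2*s + 3).
The right side is L{sin(3*t)} = 3/(s^2 + 9).
So (s^2 + 2*s - 6)Y = 3/(s^2 + 9) + (2*s + 3).
Isolate Y and clear denominators.

Y(s) = (2*s^3 + 3*s^2 + 18*s + 30)/(s^4 + 2*s^3 + 3*s^2 + 18*s - 54)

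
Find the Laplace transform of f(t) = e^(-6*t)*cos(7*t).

L{cos(7t)} = s/(s^2 + 49).
By the first shifting theorem, multiplying by e^(-6t) replaces s with s + 6.

(s + 6)/((s + 6)^2 + 49)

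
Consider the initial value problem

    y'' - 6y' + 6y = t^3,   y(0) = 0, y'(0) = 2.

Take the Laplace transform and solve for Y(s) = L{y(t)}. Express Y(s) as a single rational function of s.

Take the Laplace transform of both sides.
With L{y''} = s^2 Y - s·y(0) - y'(0) and L{y'} = sY - y(0), with y(0) = 0, y'(0) = 2: the LHS transforms to (s^2 - 6*s + 6)Y - (2).
The right side is L{t^3} = 6/s^4.
So (s^2 - 6*s + 6)Y = 6/s^4 + (2).
Solve for Y(s) and write it as one ratio of polynomials.

Y(s) = (2*s^4 + 6)/(s^6 - 6*s^5 + 6*s^4)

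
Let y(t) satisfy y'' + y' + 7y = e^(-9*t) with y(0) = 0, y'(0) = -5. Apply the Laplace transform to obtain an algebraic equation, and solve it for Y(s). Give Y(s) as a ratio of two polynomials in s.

Y(s) = (-5*s - 44)/(s^3 + 10*s^2 + 16*s + 63)

Laplace-transform each side.
With L{y''} = s^2 Y - s·y(0) - y'(0) and L{y'} = sY - y(0), with y(0) = 0, y'(0) = -5: the LHS transforms to (s^2 + s + 7)Y - (-5).
The right side is L{e^(-9*t)} = 1/(s + 9).
So (s^2 + s + 7)Y = 1/(s + 9) + (-5).
Isolate Y and clear denominators.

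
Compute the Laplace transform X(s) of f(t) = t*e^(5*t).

X(s) = (s - 5)^(-2)

L{e^(5t)} = 1/(s - 5).
Then apply L{t·g(t)} = -d/ds[G(s)] with G(s) = 1/(s - 5):
differentiating 1 time and applying the sign gives (s - 5)^(-2).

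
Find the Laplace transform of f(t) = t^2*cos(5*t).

L{cos(5t)} = s/(s^2 + 25).
Then apply L{t^2·g(t)} = (-1)^2 d^2/ds^2[G(s)] with G(s) = s/(s^2 + 25):
differentiating 2 times and applying the sign gives 2*s*(s^2 - 75)/(s^2 + 25)^3.

2*s*(s^2 - 75)/(s^2 + 25)^3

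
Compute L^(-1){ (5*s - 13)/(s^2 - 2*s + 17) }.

Complete the square in the denominator: s^2 - 2*s + 17 = (s - 1)^2 + 4^2.
Split the numerator to match: 5*s - 13 = 5·(s - 1) - 2·4.
Invert each term: 5·(s - 1)/((s - 1)^2 + 16) ↔ 5e^(t)cos(4t); -2·4/((s - 1)^2 + 16) ↔ -2e^(t)sin(4t).

-2*exp(t)*sin(4*t) + 5*exp(t)*cos(4*t)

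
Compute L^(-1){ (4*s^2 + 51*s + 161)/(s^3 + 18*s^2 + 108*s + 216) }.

-t^2*exp(-6*t)/2 + 3*t*exp(-6*t) + 4*exp(-6*t)

Factor the denominator: s^3 + 18*s^2 + 108*s + 216 = (s + 6)^3.
Partial fraction decomposition gives [4/(s + 6)] + [3/(s + 6)^2] + [-1/(s + 6)^3].
Invert each term: 4/(s + 6) ↔ 4e^(-6t); 3/(s + 6)^2 ↔ 3t·e^(-6t); -1/(s + 6)^3 ↔ (-1/2)t^2·e^(-6t).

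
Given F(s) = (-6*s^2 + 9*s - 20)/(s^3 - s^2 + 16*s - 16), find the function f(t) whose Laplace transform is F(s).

Factor the denominator: s^3 - s^2 + 16*s - 16 = (s - 1)*(s^2 + 16).
Partial fraction decomposition gives [-1/(s - 1)] + [-5*s/(s^2 + 16)] + [4/(s^2 + 16)].
Invert each term: -1/(s - 1) ↔ -e^(t); -5·s/(s^2 + 16) ↔ -5cos(4t); 1·4/(s^2 + 16) ↔ sin(4t).

f(t) = -exp(t) + sin(4*t) - 5*cos(4*t)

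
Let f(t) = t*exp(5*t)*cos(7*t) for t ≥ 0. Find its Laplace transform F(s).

F(s) = (s - 12)*(s + 2)/(s^2 - 10*s + 74)^2

L{cos(7t)} = s/(s^2 + 49).
Multiplying by e^(5t) shifts s → s - 5, so L{exp(5*t)*cos(7*t)} = (s - 5)/((s - 5)^2 + 49).
Then apply L{t·g(t)} = -d/ds[G(s)] with G(s) = (s - 5)/((s - 5)^2 + 49):
differentiating 1 time and applying the sign gives (s - 12)*(s + 2)/(s^2 - 10*s + 74)^2.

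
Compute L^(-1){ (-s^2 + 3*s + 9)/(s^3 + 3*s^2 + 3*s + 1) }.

Factor the denominator: s^3 + 3*s^2 + 3*s + 1 = (s + 1)^3.
Partial fraction decomposition gives [-1/(s + 1)] + [5/(s + 1)^2] + [5/(s + 1)^3].
Invert each term: -1/(s + 1) ↔ -e^(-t); 5/(s + 1)^2 ↔ 5t·e^(-t); 5/(s + 1)^3 ↔ (5/2)t^2·e^(-t).

5*t^2*exp(-t)/2 + 5*t*exp(-t) - exp(-t)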